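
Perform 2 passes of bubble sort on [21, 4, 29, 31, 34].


Initial: [21, 4, 29, 31, 34]
Pass 1: [4, 21, 29, 31, 34] (1 swaps)
Pass 2: [4, 21, 29, 31, 34] (0 swaps)

After 2 passes: [4, 21, 29, 31, 34]


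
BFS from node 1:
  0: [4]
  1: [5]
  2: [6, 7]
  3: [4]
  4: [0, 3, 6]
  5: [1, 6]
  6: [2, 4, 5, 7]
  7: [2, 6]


Visit 1, enqueue [5]
Visit 5, enqueue [6]
Visit 6, enqueue [2, 4, 7]
Visit 2, enqueue []
Visit 4, enqueue [0, 3]
Visit 7, enqueue []
Visit 0, enqueue []
Visit 3, enqueue []

BFS order: [1, 5, 6, 2, 4, 7, 0, 3]


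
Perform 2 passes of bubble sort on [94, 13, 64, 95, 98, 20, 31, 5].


Initial: [94, 13, 64, 95, 98, 20, 31, 5]
Pass 1: [13, 64, 94, 95, 20, 31, 5, 98] (5 swaps)
Pass 2: [13, 64, 94, 20, 31, 5, 95, 98] (3 swaps)

After 2 passes: [13, 64, 94, 20, 31, 5, 95, 98]


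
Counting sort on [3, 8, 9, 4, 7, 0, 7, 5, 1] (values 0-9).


Input: [3, 8, 9, 4, 7, 0, 7, 5, 1]
Counts: [1, 1, 0, 1, 1, 1, 0, 2, 1, 1]

Sorted: [0, 1, 3, 4, 5, 7, 7, 8, 9]


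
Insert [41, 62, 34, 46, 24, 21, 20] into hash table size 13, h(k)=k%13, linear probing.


Insert 41: h=2 -> slot 2
Insert 62: h=10 -> slot 10
Insert 34: h=8 -> slot 8
Insert 46: h=7 -> slot 7
Insert 24: h=11 -> slot 11
Insert 21: h=8, 1 probes -> slot 9
Insert 20: h=7, 5 probes -> slot 12

Table: [None, None, 41, None, None, None, None, 46, 34, 21, 62, 24, 20]


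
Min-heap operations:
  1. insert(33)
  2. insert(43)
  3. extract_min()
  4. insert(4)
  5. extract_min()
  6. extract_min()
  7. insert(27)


insert(33) -> [33]
insert(43) -> [33, 43]
extract_min()->33, [43]
insert(4) -> [4, 43]
extract_min()->4, [43]
extract_min()->43, []
insert(27) -> [27]

Final heap: [27]


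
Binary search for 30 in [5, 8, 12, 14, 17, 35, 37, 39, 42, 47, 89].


Step 1: lo=0, hi=10, mid=5, val=35
Step 2: lo=0, hi=4, mid=2, val=12
Step 3: lo=3, hi=4, mid=3, val=14
Step 4: lo=4, hi=4, mid=4, val=17

Not found


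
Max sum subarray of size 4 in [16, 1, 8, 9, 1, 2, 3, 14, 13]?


[0:4]: 34
[1:5]: 19
[2:6]: 20
[3:7]: 15
[4:8]: 20
[5:9]: 32

Max: 34 at [0:4]


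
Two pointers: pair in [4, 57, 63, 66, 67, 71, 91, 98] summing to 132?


lo=0(4)+hi=7(98)=102
lo=1(57)+hi=7(98)=155
lo=1(57)+hi=6(91)=148
lo=1(57)+hi=5(71)=128
lo=2(63)+hi=5(71)=134
lo=2(63)+hi=4(67)=130
lo=3(66)+hi=4(67)=133

No pair found


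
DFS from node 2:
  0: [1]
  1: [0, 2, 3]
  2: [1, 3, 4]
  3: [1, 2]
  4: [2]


Visit 2, push [4, 3, 1]
Visit 1, push [3, 0]
Visit 0, push []
Visit 3, push []
Visit 4, push []

DFS order: [2, 1, 0, 3, 4]


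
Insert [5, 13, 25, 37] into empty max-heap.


Insert 5: [5]
Insert 13: [13, 5]
Insert 25: [25, 5, 13]
Insert 37: [37, 25, 13, 5]

Final heap: [37, 25, 13, 5]


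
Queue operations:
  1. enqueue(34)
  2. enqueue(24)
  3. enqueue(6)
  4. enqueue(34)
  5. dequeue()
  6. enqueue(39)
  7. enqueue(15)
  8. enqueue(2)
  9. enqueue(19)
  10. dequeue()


enqueue(34) -> [34]
enqueue(24) -> [34, 24]
enqueue(6) -> [34, 24, 6]
enqueue(34) -> [34, 24, 6, 34]
dequeue()->34, [24, 6, 34]
enqueue(39) -> [24, 6, 34, 39]
enqueue(15) -> [24, 6, 34, 39, 15]
enqueue(2) -> [24, 6, 34, 39, 15, 2]
enqueue(19) -> [24, 6, 34, 39, 15, 2, 19]
dequeue()->24, [6, 34, 39, 15, 2, 19]

Final queue: [6, 34, 39, 15, 2, 19]


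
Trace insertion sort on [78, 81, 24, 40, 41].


Initial: [78, 81, 24, 40, 41]
Insert 81: [78, 81, 24, 40, 41]
Insert 24: [24, 78, 81, 40, 41]
Insert 40: [24, 40, 78, 81, 41]
Insert 41: [24, 40, 41, 78, 81]

Sorted: [24, 40, 41, 78, 81]


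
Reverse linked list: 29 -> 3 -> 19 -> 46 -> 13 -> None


Step 1: curr=29, set curr.next=prev(None) | reversed so far: 29
Step 2: curr=3, set curr.next=prev(29) | reversed so far: 3 -> 29
Step 3: curr=19, set curr.next=prev(3) | reversed so far: 19 -> 3 -> 29
Step 4: curr=46, set curr.next=prev(19) | reversed so far: 46 -> 19 -> 3 -> 29
Step 5: curr=13, set curr.next=prev(46) | reversed so far: 13 -> 46 -> 19 -> 3 -> 29

13 -> 46 -> 19 -> 3 -> 29 -> None


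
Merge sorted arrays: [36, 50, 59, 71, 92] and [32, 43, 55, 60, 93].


Take 32 from B
Take 36 from A
Take 43 from B
Take 50 from A
Take 55 from B
Take 59 from A
Take 60 from B
Take 71 from A
Take 92 from A

Merged: [32, 36, 43, 50, 55, 59, 60, 71, 92, 93]


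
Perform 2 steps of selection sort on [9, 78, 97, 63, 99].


Initial: [9, 78, 97, 63, 99]
Step 1: min=9 at 0
  Swap: [9, 78, 97, 63, 99]
Step 2: min=63 at 3
  Swap: [9, 63, 97, 78, 99]

After 2 steps: [9, 63, 97, 78, 99]


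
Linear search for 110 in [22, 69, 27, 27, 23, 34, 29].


i=0: 22!=110
i=1: 69!=110
i=2: 27!=110
i=3: 27!=110
i=4: 23!=110
i=5: 34!=110
i=6: 29!=110

Not found, 7 comps


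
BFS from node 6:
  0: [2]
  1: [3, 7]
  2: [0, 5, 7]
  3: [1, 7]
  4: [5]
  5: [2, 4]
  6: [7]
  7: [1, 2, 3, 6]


Visit 6, enqueue [7]
Visit 7, enqueue [1, 2, 3]
Visit 1, enqueue []
Visit 2, enqueue [0, 5]
Visit 3, enqueue []
Visit 0, enqueue []
Visit 5, enqueue [4]
Visit 4, enqueue []

BFS order: [6, 7, 1, 2, 3, 0, 5, 4]


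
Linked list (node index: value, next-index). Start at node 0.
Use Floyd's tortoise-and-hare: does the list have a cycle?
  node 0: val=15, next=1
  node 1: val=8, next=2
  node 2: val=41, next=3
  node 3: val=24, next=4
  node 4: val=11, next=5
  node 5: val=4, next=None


Floyd's tortoise (slow, +1) and hare (fast, +2):
  init: slow=0, fast=0
  step 1: slow=1, fast=2
  step 2: slow=2, fast=4
  step 3: fast 4->5->None, no cycle

Cycle: no


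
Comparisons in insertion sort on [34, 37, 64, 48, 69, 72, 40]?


Algorithm: insertion sort
Input: [34, 37, 64, 48, 69, 72, 40]
Sorted: [34, 37, 40, 48, 64, 69, 72]

11


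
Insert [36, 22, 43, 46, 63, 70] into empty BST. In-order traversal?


Insert 36: root
Insert 22: L from 36
Insert 43: R from 36
Insert 46: R from 36 -> R from 43
Insert 63: R from 36 -> R from 43 -> R from 46
Insert 70: R from 36 -> R from 43 -> R from 46 -> R from 63

In-order: [22, 36, 43, 46, 63, 70]


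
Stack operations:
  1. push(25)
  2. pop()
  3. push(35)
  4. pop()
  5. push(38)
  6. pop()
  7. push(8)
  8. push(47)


push(25) -> [25]
pop()->25, []
push(35) -> [35]
pop()->35, []
push(38) -> [38]
pop()->38, []
push(8) -> [8]
push(47) -> [8, 47]

Final stack: [8, 47]


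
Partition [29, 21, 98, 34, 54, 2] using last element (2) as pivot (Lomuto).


Pivot: 2
Place pivot at 0: [2, 21, 98, 34, 54, 29]

Partitioned: [2, 21, 98, 34, 54, 29]


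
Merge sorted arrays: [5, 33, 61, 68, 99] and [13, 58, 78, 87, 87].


Take 5 from A
Take 13 from B
Take 33 from A
Take 58 from B
Take 61 from A
Take 68 from A
Take 78 from B
Take 87 from B
Take 87 from B

Merged: [5, 13, 33, 58, 61, 68, 78, 87, 87, 99]


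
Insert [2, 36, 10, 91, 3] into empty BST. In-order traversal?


Insert 2: root
Insert 36: R from 2
Insert 10: R from 2 -> L from 36
Insert 91: R from 2 -> R from 36
Insert 3: R from 2 -> L from 36 -> L from 10

In-order: [2, 3, 10, 36, 91]


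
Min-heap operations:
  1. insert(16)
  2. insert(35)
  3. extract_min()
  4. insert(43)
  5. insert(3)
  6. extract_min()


insert(16) -> [16]
insert(35) -> [16, 35]
extract_min()->16, [35]
insert(43) -> [35, 43]
insert(3) -> [3, 43, 35]
extract_min()->3, [35, 43]

Final heap: [35, 43]


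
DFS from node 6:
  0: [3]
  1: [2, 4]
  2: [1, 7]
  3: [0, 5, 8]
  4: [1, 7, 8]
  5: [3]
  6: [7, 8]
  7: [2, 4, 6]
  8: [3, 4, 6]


Visit 6, push [8, 7]
Visit 7, push [4, 2]
Visit 2, push [1]
Visit 1, push [4]
Visit 4, push [8]
Visit 8, push [3]
Visit 3, push [5, 0]
Visit 0, push []
Visit 5, push []

DFS order: [6, 7, 2, 1, 4, 8, 3, 0, 5]


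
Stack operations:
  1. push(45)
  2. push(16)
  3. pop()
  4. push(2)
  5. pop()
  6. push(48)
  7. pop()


push(45) -> [45]
push(16) -> [45, 16]
pop()->16, [45]
push(2) -> [45, 2]
pop()->2, [45]
push(48) -> [45, 48]
pop()->48, [45]

Final stack: [45]


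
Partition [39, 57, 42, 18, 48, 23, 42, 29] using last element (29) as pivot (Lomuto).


Pivot: 29
  18 <= 29: swap -> [18, 57, 42, 39, 48, 23, 42, 29]
  23 <= 29: swap -> [18, 23, 42, 39, 48, 57, 42, 29]
Place pivot at 2: [18, 23, 29, 39, 48, 57, 42, 42]

Partitioned: [18, 23, 29, 39, 48, 57, 42, 42]


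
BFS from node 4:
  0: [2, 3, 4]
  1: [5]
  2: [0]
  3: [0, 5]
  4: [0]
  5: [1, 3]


Visit 4, enqueue [0]
Visit 0, enqueue [2, 3]
Visit 2, enqueue []
Visit 3, enqueue [5]
Visit 5, enqueue [1]
Visit 1, enqueue []

BFS order: [4, 0, 2, 3, 5, 1]


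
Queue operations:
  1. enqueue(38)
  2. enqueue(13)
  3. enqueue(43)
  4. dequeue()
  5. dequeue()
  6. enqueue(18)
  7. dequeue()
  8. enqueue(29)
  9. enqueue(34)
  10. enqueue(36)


enqueue(38) -> [38]
enqueue(13) -> [38, 13]
enqueue(43) -> [38, 13, 43]
dequeue()->38, [13, 43]
dequeue()->13, [43]
enqueue(18) -> [43, 18]
dequeue()->43, [18]
enqueue(29) -> [18, 29]
enqueue(34) -> [18, 29, 34]
enqueue(36) -> [18, 29, 34, 36]

Final queue: [18, 29, 34, 36]


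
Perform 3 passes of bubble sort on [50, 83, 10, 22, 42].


Initial: [50, 83, 10, 22, 42]
Pass 1: [50, 10, 22, 42, 83] (3 swaps)
Pass 2: [10, 22, 42, 50, 83] (3 swaps)
Pass 3: [10, 22, 42, 50, 83] (0 swaps)

After 3 passes: [10, 22, 42, 50, 83]


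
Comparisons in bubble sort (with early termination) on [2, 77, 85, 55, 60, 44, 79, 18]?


Algorithm: bubble sort (with early termination)
Input: [2, 77, 85, 55, 60, 44, 79, 18]
Sorted: [2, 18, 44, 55, 60, 77, 79, 85]

28


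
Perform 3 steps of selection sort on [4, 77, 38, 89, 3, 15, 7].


Initial: [4, 77, 38, 89, 3, 15, 7]
Step 1: min=3 at 4
  Swap: [3, 77, 38, 89, 4, 15, 7]
Step 2: min=4 at 4
  Swap: [3, 4, 38, 89, 77, 15, 7]
Step 3: min=7 at 6
  Swap: [3, 4, 7, 89, 77, 15, 38]

After 3 steps: [3, 4, 7, 89, 77, 15, 38]


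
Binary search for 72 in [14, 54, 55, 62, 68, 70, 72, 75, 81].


Step 1: lo=0, hi=8, mid=4, val=68
Step 2: lo=5, hi=8, mid=6, val=72

Found at index 6


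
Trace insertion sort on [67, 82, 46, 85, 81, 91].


Initial: [67, 82, 46, 85, 81, 91]
Insert 82: [67, 82, 46, 85, 81, 91]
Insert 46: [46, 67, 82, 85, 81, 91]
Insert 85: [46, 67, 82, 85, 81, 91]
Insert 81: [46, 67, 81, 82, 85, 91]
Insert 91: [46, 67, 81, 82, 85, 91]

Sorted: [46, 67, 81, 82, 85, 91]


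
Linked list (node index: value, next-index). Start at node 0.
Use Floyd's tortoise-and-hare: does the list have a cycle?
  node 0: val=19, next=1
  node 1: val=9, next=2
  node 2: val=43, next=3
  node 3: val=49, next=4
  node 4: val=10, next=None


Floyd's tortoise (slow, +1) and hare (fast, +2):
  init: slow=0, fast=0
  step 1: slow=1, fast=2
  step 2: slow=2, fast=4
  step 3: fast -> None, no cycle

Cycle: no


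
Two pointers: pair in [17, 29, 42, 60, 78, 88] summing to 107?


lo=0(17)+hi=5(88)=105
lo=1(29)+hi=5(88)=117
lo=1(29)+hi=4(78)=107

Yes: 29+78=107


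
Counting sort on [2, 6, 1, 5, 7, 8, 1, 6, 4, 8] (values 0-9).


Input: [2, 6, 1, 5, 7, 8, 1, 6, 4, 8]
Counts: [0, 2, 1, 0, 1, 1, 2, 1, 2, 0]

Sorted: [1, 1, 2, 4, 5, 6, 6, 7, 8, 8]


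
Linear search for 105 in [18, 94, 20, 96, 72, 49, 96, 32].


i=0: 18!=105
i=1: 94!=105
i=2: 20!=105
i=3: 96!=105
i=4: 72!=105
i=5: 49!=105
i=6: 96!=105
i=7: 32!=105

Not found, 8 comps


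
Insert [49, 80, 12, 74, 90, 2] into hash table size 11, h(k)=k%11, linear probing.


Insert 49: h=5 -> slot 5
Insert 80: h=3 -> slot 3
Insert 12: h=1 -> slot 1
Insert 74: h=8 -> slot 8
Insert 90: h=2 -> slot 2
Insert 2: h=2, 2 probes -> slot 4

Table: [None, 12, 90, 80, 2, 49, None, None, 74, None, None]


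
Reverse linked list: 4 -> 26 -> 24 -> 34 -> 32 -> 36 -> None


Step 1: curr=4, set curr.next=prev(None) | reversed so far: 4
Step 2: curr=26, set curr.next=prev(4) | reversed so far: 26 -> 4
Step 3: curr=24, set curr.next=prev(26) | reversed so far: 24 -> 26 -> 4
Step 4: curr=34, set curr.next=prev(24) | reversed so far: 34 -> 24 -> 26 -> 4
Step 5: curr=32, set curr.next=prev(34) | reversed so far: 32 -> 34 -> 24 -> 26 -> 4
Step 6: curr=36, set curr.next=prev(32) | reversed so far: 36 -> 32 -> 34 -> 24 -> 26 -> 4

36 -> 32 -> 34 -> 24 -> 26 -> 4 -> None


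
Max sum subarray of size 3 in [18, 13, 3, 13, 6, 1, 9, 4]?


[0:3]: 34
[1:4]: 29
[2:5]: 22
[3:6]: 20
[4:7]: 16
[5:8]: 14

Max: 34 at [0:3]


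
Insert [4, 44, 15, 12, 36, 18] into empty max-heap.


Insert 4: [4]
Insert 44: [44, 4]
Insert 15: [44, 4, 15]
Insert 12: [44, 12, 15, 4]
Insert 36: [44, 36, 15, 4, 12]
Insert 18: [44, 36, 18, 4, 12, 15]

Final heap: [44, 36, 18, 4, 12, 15]


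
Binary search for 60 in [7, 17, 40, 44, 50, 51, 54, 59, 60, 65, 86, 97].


Step 1: lo=0, hi=11, mid=5, val=51
Step 2: lo=6, hi=11, mid=8, val=60

Found at index 8


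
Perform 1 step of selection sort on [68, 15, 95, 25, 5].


Initial: [68, 15, 95, 25, 5]
Step 1: min=5 at 4
  Swap: [5, 15, 95, 25, 68]

After 1 step: [5, 15, 95, 25, 68]


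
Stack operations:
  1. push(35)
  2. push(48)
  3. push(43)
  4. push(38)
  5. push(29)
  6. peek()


push(35) -> [35]
push(48) -> [35, 48]
push(43) -> [35, 48, 43]
push(38) -> [35, 48, 43, 38]
push(29) -> [35, 48, 43, 38, 29]
peek()->29

Final stack: [35, 48, 43, 38, 29]


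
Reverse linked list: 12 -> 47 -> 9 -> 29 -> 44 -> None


Step 1: curr=12, set curr.next=prev(None) | reversed so far: 12
Step 2: curr=47, set curr.next=prev(12) | reversed so far: 47 -> 12
Step 3: curr=9, set curr.next=prev(47) | reversed so far: 9 -> 47 -> 12
Step 4: curr=29, set curr.next=prev(9) | reversed so far: 29 -> 9 -> 47 -> 12
Step 5: curr=44, set curr.next=prev(29) | reversed so far: 44 -> 29 -> 9 -> 47 -> 12

44 -> 29 -> 9 -> 47 -> 12 -> None


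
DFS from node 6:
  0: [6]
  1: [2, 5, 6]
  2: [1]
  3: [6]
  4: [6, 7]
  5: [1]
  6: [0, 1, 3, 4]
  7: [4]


Visit 6, push [4, 3, 1, 0]
Visit 0, push []
Visit 1, push [5, 2]
Visit 2, push []
Visit 5, push []
Visit 3, push []
Visit 4, push [7]
Visit 7, push []

DFS order: [6, 0, 1, 2, 5, 3, 4, 7]


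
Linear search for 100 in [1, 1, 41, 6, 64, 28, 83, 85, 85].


i=0: 1!=100
i=1: 1!=100
i=2: 41!=100
i=3: 6!=100
i=4: 64!=100
i=5: 28!=100
i=6: 83!=100
i=7: 85!=100
i=8: 85!=100

Not found, 9 comps


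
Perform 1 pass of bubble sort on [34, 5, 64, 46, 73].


Initial: [34, 5, 64, 46, 73]
Pass 1: [5, 34, 46, 64, 73] (2 swaps)

After 1 pass: [5, 34, 46, 64, 73]


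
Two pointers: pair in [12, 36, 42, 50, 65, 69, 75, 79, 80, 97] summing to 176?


lo=0(12)+hi=9(97)=109
lo=1(36)+hi=9(97)=133
lo=2(42)+hi=9(97)=139
lo=3(50)+hi=9(97)=147
lo=4(65)+hi=9(97)=162
lo=5(69)+hi=9(97)=166
lo=6(75)+hi=9(97)=172
lo=7(79)+hi=9(97)=176

Yes: 79+97=176


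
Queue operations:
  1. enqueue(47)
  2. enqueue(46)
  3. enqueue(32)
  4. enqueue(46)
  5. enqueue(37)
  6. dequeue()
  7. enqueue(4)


enqueue(47) -> [47]
enqueue(46) -> [47, 46]
enqueue(32) -> [47, 46, 32]
enqueue(46) -> [47, 46, 32, 46]
enqueue(37) -> [47, 46, 32, 46, 37]
dequeue()->47, [46, 32, 46, 37]
enqueue(4) -> [46, 32, 46, 37, 4]

Final queue: [46, 32, 46, 37, 4]


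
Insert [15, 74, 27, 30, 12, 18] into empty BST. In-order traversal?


Insert 15: root
Insert 74: R from 15
Insert 27: R from 15 -> L from 74
Insert 30: R from 15 -> L from 74 -> R from 27
Insert 12: L from 15
Insert 18: R from 15 -> L from 74 -> L from 27

In-order: [12, 15, 18, 27, 30, 74]


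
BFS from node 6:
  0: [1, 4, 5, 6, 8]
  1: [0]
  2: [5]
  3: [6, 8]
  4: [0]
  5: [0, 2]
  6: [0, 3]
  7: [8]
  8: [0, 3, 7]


Visit 6, enqueue [0, 3]
Visit 0, enqueue [1, 4, 5, 8]
Visit 3, enqueue []
Visit 1, enqueue []
Visit 4, enqueue []
Visit 5, enqueue [2]
Visit 8, enqueue [7]
Visit 2, enqueue []
Visit 7, enqueue []

BFS order: [6, 0, 3, 1, 4, 5, 8, 2, 7]


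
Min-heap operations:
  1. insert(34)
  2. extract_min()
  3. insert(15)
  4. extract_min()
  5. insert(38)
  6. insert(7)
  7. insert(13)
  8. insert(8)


insert(34) -> [34]
extract_min()->34, []
insert(15) -> [15]
extract_min()->15, []
insert(38) -> [38]
insert(7) -> [7, 38]
insert(13) -> [7, 38, 13]
insert(8) -> [7, 8, 13, 38]

Final heap: [7, 8, 13, 38]


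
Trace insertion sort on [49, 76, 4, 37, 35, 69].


Initial: [49, 76, 4, 37, 35, 69]
Insert 76: [49, 76, 4, 37, 35, 69]
Insert 4: [4, 49, 76, 37, 35, 69]
Insert 37: [4, 37, 49, 76, 35, 69]
Insert 35: [4, 35, 37, 49, 76, 69]
Insert 69: [4, 35, 37, 49, 69, 76]

Sorted: [4, 35, 37, 49, 69, 76]


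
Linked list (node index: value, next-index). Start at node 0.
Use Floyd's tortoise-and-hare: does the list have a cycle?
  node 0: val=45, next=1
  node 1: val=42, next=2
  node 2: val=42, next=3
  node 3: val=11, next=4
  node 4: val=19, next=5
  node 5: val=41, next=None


Floyd's tortoise (slow, +1) and hare (fast, +2):
  init: slow=0, fast=0
  step 1: slow=1, fast=2
  step 2: slow=2, fast=4
  step 3: fast 4->5->None, no cycle

Cycle: no


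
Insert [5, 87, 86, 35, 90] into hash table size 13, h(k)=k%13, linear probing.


Insert 5: h=5 -> slot 5
Insert 87: h=9 -> slot 9
Insert 86: h=8 -> slot 8
Insert 35: h=9, 1 probes -> slot 10
Insert 90: h=12 -> slot 12

Table: [None, None, None, None, None, 5, None, None, 86, 87, 35, None, 90]


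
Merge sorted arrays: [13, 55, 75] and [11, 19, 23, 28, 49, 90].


Take 11 from B
Take 13 from A
Take 19 from B
Take 23 from B
Take 28 from B
Take 49 from B
Take 55 from A
Take 75 from A

Merged: [11, 13, 19, 23, 28, 49, 55, 75, 90]


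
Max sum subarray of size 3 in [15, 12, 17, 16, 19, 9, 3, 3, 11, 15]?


[0:3]: 44
[1:4]: 45
[2:5]: 52
[3:6]: 44
[4:7]: 31
[5:8]: 15
[6:9]: 17
[7:10]: 29

Max: 52 at [2:5]


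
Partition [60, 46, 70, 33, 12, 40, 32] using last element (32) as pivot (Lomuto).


Pivot: 32
  12 <= 32: swap -> [12, 46, 70, 33, 60, 40, 32]
Place pivot at 1: [12, 32, 70, 33, 60, 40, 46]

Partitioned: [12, 32, 70, 33, 60, 40, 46]


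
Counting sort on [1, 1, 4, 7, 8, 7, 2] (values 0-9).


Input: [1, 1, 4, 7, 8, 7, 2]
Counts: [0, 2, 1, 0, 1, 0, 0, 2, 1, 0]

Sorted: [1, 1, 2, 4, 7, 7, 8]


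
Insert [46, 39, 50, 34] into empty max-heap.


Insert 46: [46]
Insert 39: [46, 39]
Insert 50: [50, 39, 46]
Insert 34: [50, 39, 46, 34]

Final heap: [50, 39, 46, 34]


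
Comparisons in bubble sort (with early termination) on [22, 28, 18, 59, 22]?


Algorithm: bubble sort (with early termination)
Input: [22, 28, 18, 59, 22]
Sorted: [18, 22, 22, 28, 59]

9


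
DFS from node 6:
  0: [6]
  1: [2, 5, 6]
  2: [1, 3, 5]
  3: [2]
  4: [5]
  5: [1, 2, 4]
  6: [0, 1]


Visit 6, push [1, 0]
Visit 0, push []
Visit 1, push [5, 2]
Visit 2, push [5, 3]
Visit 3, push []
Visit 5, push [4]
Visit 4, push []

DFS order: [6, 0, 1, 2, 3, 5, 4]


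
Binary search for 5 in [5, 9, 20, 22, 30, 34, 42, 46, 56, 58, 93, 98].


Step 1: lo=0, hi=11, mid=5, val=34
Step 2: lo=0, hi=4, mid=2, val=20
Step 3: lo=0, hi=1, mid=0, val=5

Found at index 0


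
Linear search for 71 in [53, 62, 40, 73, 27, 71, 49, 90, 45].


i=0: 53!=71
i=1: 62!=71
i=2: 40!=71
i=3: 73!=71
i=4: 27!=71
i=5: 71==71 found!

Found at 5, 6 comps


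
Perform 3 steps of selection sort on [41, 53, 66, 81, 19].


Initial: [41, 53, 66, 81, 19]
Step 1: min=19 at 4
  Swap: [19, 53, 66, 81, 41]
Step 2: min=41 at 4
  Swap: [19, 41, 66, 81, 53]
Step 3: min=53 at 4
  Swap: [19, 41, 53, 81, 66]

After 3 steps: [19, 41, 53, 81, 66]


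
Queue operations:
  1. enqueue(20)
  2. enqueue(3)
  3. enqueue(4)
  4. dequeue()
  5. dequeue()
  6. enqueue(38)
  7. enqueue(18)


enqueue(20) -> [20]
enqueue(3) -> [20, 3]
enqueue(4) -> [20, 3, 4]
dequeue()->20, [3, 4]
dequeue()->3, [4]
enqueue(38) -> [4, 38]
enqueue(18) -> [4, 38, 18]

Final queue: [4, 38, 18]


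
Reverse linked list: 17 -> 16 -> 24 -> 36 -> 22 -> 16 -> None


Step 1: curr=17, set curr.next=prev(None) | reversed so far: 17
Step 2: curr=16, set curr.next=prev(17) | reversed so far: 16 -> 17
Step 3: curr=24, set curr.next=prev(16) | reversed so far: 24 -> 16 -> 17
Step 4: curr=36, set curr.next=prev(24) | reversed so far: 36 -> 24 -> 16 -> 17
Step 5: curr=22, set curr.next=prev(36) | reversed so far: 22 -> 36 -> 24 -> 16 -> 17
Step 6: curr=16, set curr.next=prev(22) | reversed so far: 16 -> 22 -> 36 -> 24 -> 16 -> 17

16 -> 22 -> 36 -> 24 -> 16 -> 17 -> None


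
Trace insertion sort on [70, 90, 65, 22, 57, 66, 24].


Initial: [70, 90, 65, 22, 57, 66, 24]
Insert 90: [70, 90, 65, 22, 57, 66, 24]
Insert 65: [65, 70, 90, 22, 57, 66, 24]
Insert 22: [22, 65, 70, 90, 57, 66, 24]
Insert 57: [22, 57, 65, 70, 90, 66, 24]
Insert 66: [22, 57, 65, 66, 70, 90, 24]
Insert 24: [22, 24, 57, 65, 66, 70, 90]

Sorted: [22, 24, 57, 65, 66, 70, 90]


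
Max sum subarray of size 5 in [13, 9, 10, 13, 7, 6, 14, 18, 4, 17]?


[0:5]: 52
[1:6]: 45
[2:7]: 50
[3:8]: 58
[4:9]: 49
[5:10]: 59

Max: 59 at [5:10]


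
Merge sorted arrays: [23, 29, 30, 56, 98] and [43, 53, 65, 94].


Take 23 from A
Take 29 from A
Take 30 from A
Take 43 from B
Take 53 from B
Take 56 from A
Take 65 from B
Take 94 from B

Merged: [23, 29, 30, 43, 53, 56, 65, 94, 98]


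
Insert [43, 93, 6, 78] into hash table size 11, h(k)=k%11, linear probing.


Insert 43: h=10 -> slot 10
Insert 93: h=5 -> slot 5
Insert 6: h=6 -> slot 6
Insert 78: h=1 -> slot 1

Table: [None, 78, None, None, None, 93, 6, None, None, None, 43]


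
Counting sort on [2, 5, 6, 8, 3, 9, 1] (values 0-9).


Input: [2, 5, 6, 8, 3, 9, 1]
Counts: [0, 1, 1, 1, 0, 1, 1, 0, 1, 1]

Sorted: [1, 2, 3, 5, 6, 8, 9]


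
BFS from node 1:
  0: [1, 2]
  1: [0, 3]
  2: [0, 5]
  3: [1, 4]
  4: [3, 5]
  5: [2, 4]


Visit 1, enqueue [0, 3]
Visit 0, enqueue [2]
Visit 3, enqueue [4]
Visit 2, enqueue [5]
Visit 4, enqueue []
Visit 5, enqueue []

BFS order: [1, 0, 3, 2, 4, 5]


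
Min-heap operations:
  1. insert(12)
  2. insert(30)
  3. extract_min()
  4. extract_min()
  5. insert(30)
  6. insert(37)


insert(12) -> [12]
insert(30) -> [12, 30]
extract_min()->12, [30]
extract_min()->30, []
insert(30) -> [30]
insert(37) -> [30, 37]

Final heap: [30, 37]


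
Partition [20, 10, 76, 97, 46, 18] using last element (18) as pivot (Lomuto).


Pivot: 18
  10 <= 18: swap -> [10, 20, 76, 97, 46, 18]
Place pivot at 1: [10, 18, 76, 97, 46, 20]

Partitioned: [10, 18, 76, 97, 46, 20]


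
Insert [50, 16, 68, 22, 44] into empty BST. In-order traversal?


Insert 50: root
Insert 16: L from 50
Insert 68: R from 50
Insert 22: L from 50 -> R from 16
Insert 44: L from 50 -> R from 16 -> R from 22

In-order: [16, 22, 44, 50, 68]


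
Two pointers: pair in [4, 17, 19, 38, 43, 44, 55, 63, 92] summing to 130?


lo=0(4)+hi=8(92)=96
lo=1(17)+hi=8(92)=109
lo=2(19)+hi=8(92)=111
lo=3(38)+hi=8(92)=130

Yes: 38+92=130


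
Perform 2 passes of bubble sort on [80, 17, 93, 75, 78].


Initial: [80, 17, 93, 75, 78]
Pass 1: [17, 80, 75, 78, 93] (3 swaps)
Pass 2: [17, 75, 78, 80, 93] (2 swaps)

After 2 passes: [17, 75, 78, 80, 93]


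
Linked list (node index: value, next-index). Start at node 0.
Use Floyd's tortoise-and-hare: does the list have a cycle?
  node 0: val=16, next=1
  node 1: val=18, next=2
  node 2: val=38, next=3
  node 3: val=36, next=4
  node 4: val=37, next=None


Floyd's tortoise (slow, +1) and hare (fast, +2):
  init: slow=0, fast=0
  step 1: slow=1, fast=2
  step 2: slow=2, fast=4
  step 3: fast -> None, no cycle

Cycle: no


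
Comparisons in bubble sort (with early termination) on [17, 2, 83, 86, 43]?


Algorithm: bubble sort (with early termination)
Input: [17, 2, 83, 86, 43]
Sorted: [2, 17, 43, 83, 86]

9


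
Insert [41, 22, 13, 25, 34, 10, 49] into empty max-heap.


Insert 41: [41]
Insert 22: [41, 22]
Insert 13: [41, 22, 13]
Insert 25: [41, 25, 13, 22]
Insert 34: [41, 34, 13, 22, 25]
Insert 10: [41, 34, 13, 22, 25, 10]
Insert 49: [49, 34, 41, 22, 25, 10, 13]

Final heap: [49, 34, 41, 22, 25, 10, 13]


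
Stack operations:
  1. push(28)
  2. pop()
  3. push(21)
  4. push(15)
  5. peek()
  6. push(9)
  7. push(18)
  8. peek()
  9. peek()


push(28) -> [28]
pop()->28, []
push(21) -> [21]
push(15) -> [21, 15]
peek()->15
push(9) -> [21, 15, 9]
push(18) -> [21, 15, 9, 18]
peek()->18
peek()->18

Final stack: [21, 15, 9, 18]


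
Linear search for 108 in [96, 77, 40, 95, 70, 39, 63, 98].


i=0: 96!=108
i=1: 77!=108
i=2: 40!=108
i=3: 95!=108
i=4: 70!=108
i=5: 39!=108
i=6: 63!=108
i=7: 98!=108

Not found, 8 comps


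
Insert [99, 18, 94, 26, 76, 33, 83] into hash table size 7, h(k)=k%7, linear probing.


Insert 99: h=1 -> slot 1
Insert 18: h=4 -> slot 4
Insert 94: h=3 -> slot 3
Insert 26: h=5 -> slot 5
Insert 76: h=6 -> slot 6
Insert 33: h=5, 2 probes -> slot 0
Insert 83: h=6, 3 probes -> slot 2

Table: [33, 99, 83, 94, 18, 26, 76]


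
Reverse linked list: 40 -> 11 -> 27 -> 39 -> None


Step 1: curr=40, set curr.next=prev(None) | reversed so far: 40
Step 2: curr=11, set curr.next=prev(40) | reversed so far: 11 -> 40
Step 3: curr=27, set curr.next=prev(11) | reversed so far: 27 -> 11 -> 40
Step 4: curr=39, set curr.next=prev(27) | reversed so far: 39 -> 27 -> 11 -> 40

39 -> 27 -> 11 -> 40 -> None


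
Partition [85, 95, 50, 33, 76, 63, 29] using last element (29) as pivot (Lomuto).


Pivot: 29
Place pivot at 0: [29, 95, 50, 33, 76, 63, 85]

Partitioned: [29, 95, 50, 33, 76, 63, 85]


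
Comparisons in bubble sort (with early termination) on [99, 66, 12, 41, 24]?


Algorithm: bubble sort (with early termination)
Input: [99, 66, 12, 41, 24]
Sorted: [12, 24, 41, 66, 99]

10


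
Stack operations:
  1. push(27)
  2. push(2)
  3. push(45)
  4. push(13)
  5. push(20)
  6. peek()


push(27) -> [27]
push(2) -> [27, 2]
push(45) -> [27, 2, 45]
push(13) -> [27, 2, 45, 13]
push(20) -> [27, 2, 45, 13, 20]
peek()->20

Final stack: [27, 2, 45, 13, 20]


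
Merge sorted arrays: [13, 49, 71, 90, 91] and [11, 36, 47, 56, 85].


Take 11 from B
Take 13 from A
Take 36 from B
Take 47 from B
Take 49 from A
Take 56 from B
Take 71 from A
Take 85 from B

Merged: [11, 13, 36, 47, 49, 56, 71, 85, 90, 91]


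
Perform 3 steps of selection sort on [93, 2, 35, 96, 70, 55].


Initial: [93, 2, 35, 96, 70, 55]
Step 1: min=2 at 1
  Swap: [2, 93, 35, 96, 70, 55]
Step 2: min=35 at 2
  Swap: [2, 35, 93, 96, 70, 55]
Step 3: min=55 at 5
  Swap: [2, 35, 55, 96, 70, 93]

After 3 steps: [2, 35, 55, 96, 70, 93]


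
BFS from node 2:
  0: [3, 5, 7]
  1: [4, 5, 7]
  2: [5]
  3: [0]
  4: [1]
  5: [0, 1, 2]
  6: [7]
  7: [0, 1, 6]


Visit 2, enqueue [5]
Visit 5, enqueue [0, 1]
Visit 0, enqueue [3, 7]
Visit 1, enqueue [4]
Visit 3, enqueue []
Visit 7, enqueue [6]
Visit 4, enqueue []
Visit 6, enqueue []

BFS order: [2, 5, 0, 1, 3, 7, 4, 6]


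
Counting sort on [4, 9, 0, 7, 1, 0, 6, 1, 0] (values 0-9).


Input: [4, 9, 0, 7, 1, 0, 6, 1, 0]
Counts: [3, 2, 0, 0, 1, 0, 1, 1, 0, 1]

Sorted: [0, 0, 0, 1, 1, 4, 6, 7, 9]


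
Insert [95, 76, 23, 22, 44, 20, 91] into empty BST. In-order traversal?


Insert 95: root
Insert 76: L from 95
Insert 23: L from 95 -> L from 76
Insert 22: L from 95 -> L from 76 -> L from 23
Insert 44: L from 95 -> L from 76 -> R from 23
Insert 20: L from 95 -> L from 76 -> L from 23 -> L from 22
Insert 91: L from 95 -> R from 76

In-order: [20, 22, 23, 44, 76, 91, 95]


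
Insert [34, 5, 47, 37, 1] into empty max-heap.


Insert 34: [34]
Insert 5: [34, 5]
Insert 47: [47, 5, 34]
Insert 37: [47, 37, 34, 5]
Insert 1: [47, 37, 34, 5, 1]

Final heap: [47, 37, 34, 5, 1]


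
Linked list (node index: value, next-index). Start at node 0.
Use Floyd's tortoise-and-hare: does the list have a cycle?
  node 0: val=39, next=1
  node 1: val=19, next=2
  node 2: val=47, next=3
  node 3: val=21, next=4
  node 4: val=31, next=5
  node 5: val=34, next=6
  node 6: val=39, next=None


Floyd's tortoise (slow, +1) and hare (fast, +2):
  init: slow=0, fast=0
  step 1: slow=1, fast=2
  step 2: slow=2, fast=4
  step 3: slow=3, fast=6
  step 4: fast -> None, no cycle

Cycle: no


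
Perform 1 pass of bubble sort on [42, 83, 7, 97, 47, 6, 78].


Initial: [42, 83, 7, 97, 47, 6, 78]
Pass 1: [42, 7, 83, 47, 6, 78, 97] (4 swaps)

After 1 pass: [42, 7, 83, 47, 6, 78, 97]


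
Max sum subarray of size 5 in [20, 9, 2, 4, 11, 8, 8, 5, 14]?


[0:5]: 46
[1:6]: 34
[2:7]: 33
[3:8]: 36
[4:9]: 46

Max: 46 at [0:5]


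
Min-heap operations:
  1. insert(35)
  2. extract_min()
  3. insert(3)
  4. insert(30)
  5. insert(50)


insert(35) -> [35]
extract_min()->35, []
insert(3) -> [3]
insert(30) -> [3, 30]
insert(50) -> [3, 30, 50]

Final heap: [3, 30, 50]


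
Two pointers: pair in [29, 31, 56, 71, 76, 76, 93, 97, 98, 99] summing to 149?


lo=0(29)+hi=9(99)=128
lo=1(31)+hi=9(99)=130
lo=2(56)+hi=9(99)=155
lo=2(56)+hi=8(98)=154
lo=2(56)+hi=7(97)=153
lo=2(56)+hi=6(93)=149

Yes: 56+93=149


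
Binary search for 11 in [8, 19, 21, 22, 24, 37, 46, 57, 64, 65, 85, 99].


Step 1: lo=0, hi=11, mid=5, val=37
Step 2: lo=0, hi=4, mid=2, val=21
Step 3: lo=0, hi=1, mid=0, val=8
Step 4: lo=1, hi=1, mid=1, val=19

Not found


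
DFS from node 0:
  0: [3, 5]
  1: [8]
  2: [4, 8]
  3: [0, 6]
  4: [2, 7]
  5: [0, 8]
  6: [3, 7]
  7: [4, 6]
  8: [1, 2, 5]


Visit 0, push [5, 3]
Visit 3, push [6]
Visit 6, push [7]
Visit 7, push [4]
Visit 4, push [2]
Visit 2, push [8]
Visit 8, push [5, 1]
Visit 1, push []
Visit 5, push []

DFS order: [0, 3, 6, 7, 4, 2, 8, 1, 5]


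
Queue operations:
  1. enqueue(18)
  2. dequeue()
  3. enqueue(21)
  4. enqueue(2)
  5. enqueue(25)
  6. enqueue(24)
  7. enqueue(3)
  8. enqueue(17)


enqueue(18) -> [18]
dequeue()->18, []
enqueue(21) -> [21]
enqueue(2) -> [21, 2]
enqueue(25) -> [21, 2, 25]
enqueue(24) -> [21, 2, 25, 24]
enqueue(3) -> [21, 2, 25, 24, 3]
enqueue(17) -> [21, 2, 25, 24, 3, 17]

Final queue: [21, 2, 25, 24, 3, 17]


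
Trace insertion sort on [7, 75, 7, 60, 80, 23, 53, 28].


Initial: [7, 75, 7, 60, 80, 23, 53, 28]
Insert 75: [7, 75, 7, 60, 80, 23, 53, 28]
Insert 7: [7, 7, 75, 60, 80, 23, 53, 28]
Insert 60: [7, 7, 60, 75, 80, 23, 53, 28]
Insert 80: [7, 7, 60, 75, 80, 23, 53, 28]
Insert 23: [7, 7, 23, 60, 75, 80, 53, 28]
Insert 53: [7, 7, 23, 53, 60, 75, 80, 28]
Insert 28: [7, 7, 23, 28, 53, 60, 75, 80]

Sorted: [7, 7, 23, 28, 53, 60, 75, 80]


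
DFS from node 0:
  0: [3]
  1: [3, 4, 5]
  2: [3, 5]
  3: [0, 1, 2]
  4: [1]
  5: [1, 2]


Visit 0, push [3]
Visit 3, push [2, 1]
Visit 1, push [5, 4]
Visit 4, push []
Visit 5, push [2]
Visit 2, push []

DFS order: [0, 3, 1, 4, 5, 2]


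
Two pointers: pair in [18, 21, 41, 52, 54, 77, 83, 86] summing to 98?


lo=0(18)+hi=7(86)=104
lo=0(18)+hi=6(83)=101
lo=0(18)+hi=5(77)=95
lo=1(21)+hi=5(77)=98

Yes: 21+77=98


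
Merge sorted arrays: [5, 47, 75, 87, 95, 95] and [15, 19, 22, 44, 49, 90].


Take 5 from A
Take 15 from B
Take 19 from B
Take 22 from B
Take 44 from B
Take 47 from A
Take 49 from B
Take 75 from A
Take 87 from A
Take 90 from B

Merged: [5, 15, 19, 22, 44, 47, 49, 75, 87, 90, 95, 95]


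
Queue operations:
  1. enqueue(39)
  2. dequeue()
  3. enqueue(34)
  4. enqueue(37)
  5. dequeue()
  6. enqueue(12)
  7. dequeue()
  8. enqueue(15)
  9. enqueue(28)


enqueue(39) -> [39]
dequeue()->39, []
enqueue(34) -> [34]
enqueue(37) -> [34, 37]
dequeue()->34, [37]
enqueue(12) -> [37, 12]
dequeue()->37, [12]
enqueue(15) -> [12, 15]
enqueue(28) -> [12, 15, 28]

Final queue: [12, 15, 28]


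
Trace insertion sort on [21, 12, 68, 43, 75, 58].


Initial: [21, 12, 68, 43, 75, 58]
Insert 12: [12, 21, 68, 43, 75, 58]
Insert 68: [12, 21, 68, 43, 75, 58]
Insert 43: [12, 21, 43, 68, 75, 58]
Insert 75: [12, 21, 43, 68, 75, 58]
Insert 58: [12, 21, 43, 58, 68, 75]

Sorted: [12, 21, 43, 58, 68, 75]


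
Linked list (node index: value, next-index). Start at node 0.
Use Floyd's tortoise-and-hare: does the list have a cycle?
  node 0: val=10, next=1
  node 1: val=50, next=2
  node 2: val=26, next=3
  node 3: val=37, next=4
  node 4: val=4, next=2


Floyd's tortoise (slow, +1) and hare (fast, +2):
  init: slow=0, fast=0
  step 1: slow=1, fast=2
  step 2: slow=2, fast=4
  step 3: slow=3, fast=3
  slow == fast at node 3: cycle detected

Cycle: yes


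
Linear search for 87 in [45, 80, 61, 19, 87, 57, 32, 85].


i=0: 45!=87
i=1: 80!=87
i=2: 61!=87
i=3: 19!=87
i=4: 87==87 found!

Found at 4, 5 comps


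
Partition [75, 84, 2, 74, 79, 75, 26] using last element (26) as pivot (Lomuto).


Pivot: 26
  2 <= 26: swap -> [2, 84, 75, 74, 79, 75, 26]
Place pivot at 1: [2, 26, 75, 74, 79, 75, 84]

Partitioned: [2, 26, 75, 74, 79, 75, 84]


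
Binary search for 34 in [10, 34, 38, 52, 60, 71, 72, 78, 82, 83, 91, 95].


Step 1: lo=0, hi=11, mid=5, val=71
Step 2: lo=0, hi=4, mid=2, val=38
Step 3: lo=0, hi=1, mid=0, val=10
Step 4: lo=1, hi=1, mid=1, val=34

Found at index 1


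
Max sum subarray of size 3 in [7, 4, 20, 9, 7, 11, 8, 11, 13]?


[0:3]: 31
[1:4]: 33
[2:5]: 36
[3:6]: 27
[4:7]: 26
[5:8]: 30
[6:9]: 32

Max: 36 at [2:5]


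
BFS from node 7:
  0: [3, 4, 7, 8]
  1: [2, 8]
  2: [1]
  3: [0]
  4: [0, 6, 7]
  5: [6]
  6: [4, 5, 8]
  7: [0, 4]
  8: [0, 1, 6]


Visit 7, enqueue [0, 4]
Visit 0, enqueue [3, 8]
Visit 4, enqueue [6]
Visit 3, enqueue []
Visit 8, enqueue [1]
Visit 6, enqueue [5]
Visit 1, enqueue [2]
Visit 5, enqueue []
Visit 2, enqueue []

BFS order: [7, 0, 4, 3, 8, 6, 1, 5, 2]


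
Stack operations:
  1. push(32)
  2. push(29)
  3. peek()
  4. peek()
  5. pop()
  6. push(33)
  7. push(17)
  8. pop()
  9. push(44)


push(32) -> [32]
push(29) -> [32, 29]
peek()->29
peek()->29
pop()->29, [32]
push(33) -> [32, 33]
push(17) -> [32, 33, 17]
pop()->17, [32, 33]
push(44) -> [32, 33, 44]

Final stack: [32, 33, 44]


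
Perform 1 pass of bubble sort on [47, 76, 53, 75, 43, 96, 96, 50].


Initial: [47, 76, 53, 75, 43, 96, 96, 50]
Pass 1: [47, 53, 75, 43, 76, 96, 50, 96] (4 swaps)

After 1 pass: [47, 53, 75, 43, 76, 96, 50, 96]


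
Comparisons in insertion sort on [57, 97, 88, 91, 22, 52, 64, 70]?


Algorithm: insertion sort
Input: [57, 97, 88, 91, 22, 52, 64, 70]
Sorted: [22, 52, 57, 64, 70, 88, 91, 97]

22


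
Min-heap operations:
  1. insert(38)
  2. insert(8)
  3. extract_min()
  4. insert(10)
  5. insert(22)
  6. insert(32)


insert(38) -> [38]
insert(8) -> [8, 38]
extract_min()->8, [38]
insert(10) -> [10, 38]
insert(22) -> [10, 38, 22]
insert(32) -> [10, 32, 22, 38]

Final heap: [10, 32, 22, 38]


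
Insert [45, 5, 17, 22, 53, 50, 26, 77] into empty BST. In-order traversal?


Insert 45: root
Insert 5: L from 45
Insert 17: L from 45 -> R from 5
Insert 22: L from 45 -> R from 5 -> R from 17
Insert 53: R from 45
Insert 50: R from 45 -> L from 53
Insert 26: L from 45 -> R from 5 -> R from 17 -> R from 22
Insert 77: R from 45 -> R from 53

In-order: [5, 17, 22, 26, 45, 50, 53, 77]


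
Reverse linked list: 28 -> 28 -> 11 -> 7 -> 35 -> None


Step 1: curr=28, set curr.next=prev(None) | reversed so far: 28
Step 2: curr=28, set curr.next=prev(28) | reversed so far: 28 -> 28
Step 3: curr=11, set curr.next=prev(28) | reversed so far: 11 -> 28 -> 28
Step 4: curr=7, set curr.next=prev(11) | reversed so far: 7 -> 11 -> 28 -> 28
Step 5: curr=35, set curr.next=prev(7) | reversed so far: 35 -> 7 -> 11 -> 28 -> 28

35 -> 7 -> 11 -> 28 -> 28 -> None


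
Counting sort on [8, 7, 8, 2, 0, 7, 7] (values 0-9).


Input: [8, 7, 8, 2, 0, 7, 7]
Counts: [1, 0, 1, 0, 0, 0, 0, 3, 2, 0]

Sorted: [0, 2, 7, 7, 7, 8, 8]


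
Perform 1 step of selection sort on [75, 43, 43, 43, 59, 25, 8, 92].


Initial: [75, 43, 43, 43, 59, 25, 8, 92]
Step 1: min=8 at 6
  Swap: [8, 43, 43, 43, 59, 25, 75, 92]

After 1 step: [8, 43, 43, 43, 59, 25, 75, 92]


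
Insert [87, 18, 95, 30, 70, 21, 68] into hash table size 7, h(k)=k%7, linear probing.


Insert 87: h=3 -> slot 3
Insert 18: h=4 -> slot 4
Insert 95: h=4, 1 probes -> slot 5
Insert 30: h=2 -> slot 2
Insert 70: h=0 -> slot 0
Insert 21: h=0, 1 probes -> slot 1
Insert 68: h=5, 1 probes -> slot 6

Table: [70, 21, 30, 87, 18, 95, 68]


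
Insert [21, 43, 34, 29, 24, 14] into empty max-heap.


Insert 21: [21]
Insert 43: [43, 21]
Insert 34: [43, 21, 34]
Insert 29: [43, 29, 34, 21]
Insert 24: [43, 29, 34, 21, 24]
Insert 14: [43, 29, 34, 21, 24, 14]

Final heap: [43, 29, 34, 21, 24, 14]


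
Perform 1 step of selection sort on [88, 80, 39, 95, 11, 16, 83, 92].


Initial: [88, 80, 39, 95, 11, 16, 83, 92]
Step 1: min=11 at 4
  Swap: [11, 80, 39, 95, 88, 16, 83, 92]

After 1 step: [11, 80, 39, 95, 88, 16, 83, 92]


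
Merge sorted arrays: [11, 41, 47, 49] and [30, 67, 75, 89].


Take 11 from A
Take 30 from B
Take 41 from A
Take 47 from A
Take 49 from A

Merged: [11, 30, 41, 47, 49, 67, 75, 89]


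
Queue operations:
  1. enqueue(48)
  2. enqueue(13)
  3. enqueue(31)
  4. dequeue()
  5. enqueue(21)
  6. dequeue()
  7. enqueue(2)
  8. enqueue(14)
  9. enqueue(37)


enqueue(48) -> [48]
enqueue(13) -> [48, 13]
enqueue(31) -> [48, 13, 31]
dequeue()->48, [13, 31]
enqueue(21) -> [13, 31, 21]
dequeue()->13, [31, 21]
enqueue(2) -> [31, 21, 2]
enqueue(14) -> [31, 21, 2, 14]
enqueue(37) -> [31, 21, 2, 14, 37]

Final queue: [31, 21, 2, 14, 37]


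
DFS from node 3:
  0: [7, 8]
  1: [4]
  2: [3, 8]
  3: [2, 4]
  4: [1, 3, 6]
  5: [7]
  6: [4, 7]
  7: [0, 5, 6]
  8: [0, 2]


Visit 3, push [4, 2]
Visit 2, push [8]
Visit 8, push [0]
Visit 0, push [7]
Visit 7, push [6, 5]
Visit 5, push []
Visit 6, push [4]
Visit 4, push [1]
Visit 1, push []

DFS order: [3, 2, 8, 0, 7, 5, 6, 4, 1]


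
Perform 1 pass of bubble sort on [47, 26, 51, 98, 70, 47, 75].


Initial: [47, 26, 51, 98, 70, 47, 75]
Pass 1: [26, 47, 51, 70, 47, 75, 98] (4 swaps)

After 1 pass: [26, 47, 51, 70, 47, 75, 98]


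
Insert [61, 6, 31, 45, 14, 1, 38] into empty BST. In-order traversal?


Insert 61: root
Insert 6: L from 61
Insert 31: L from 61 -> R from 6
Insert 45: L from 61 -> R from 6 -> R from 31
Insert 14: L from 61 -> R from 6 -> L from 31
Insert 1: L from 61 -> L from 6
Insert 38: L from 61 -> R from 6 -> R from 31 -> L from 45

In-order: [1, 6, 14, 31, 38, 45, 61]


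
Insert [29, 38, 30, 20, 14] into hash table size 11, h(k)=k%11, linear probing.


Insert 29: h=7 -> slot 7
Insert 38: h=5 -> slot 5
Insert 30: h=8 -> slot 8
Insert 20: h=9 -> slot 9
Insert 14: h=3 -> slot 3

Table: [None, None, None, 14, None, 38, None, 29, 30, 20, None]


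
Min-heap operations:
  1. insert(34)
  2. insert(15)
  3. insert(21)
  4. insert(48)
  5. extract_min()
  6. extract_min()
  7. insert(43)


insert(34) -> [34]
insert(15) -> [15, 34]
insert(21) -> [15, 34, 21]
insert(48) -> [15, 34, 21, 48]
extract_min()->15, [21, 34, 48]
extract_min()->21, [34, 48]
insert(43) -> [34, 48, 43]

Final heap: [34, 48, 43]


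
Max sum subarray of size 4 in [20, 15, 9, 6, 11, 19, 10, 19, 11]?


[0:4]: 50
[1:5]: 41
[2:6]: 45
[3:7]: 46
[4:8]: 59
[5:9]: 59

Max: 59 at [4:8]


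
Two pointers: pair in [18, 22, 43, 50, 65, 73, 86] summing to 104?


lo=0(18)+hi=6(86)=104

Yes: 18+86=104


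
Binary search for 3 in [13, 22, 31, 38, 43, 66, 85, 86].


Step 1: lo=0, hi=7, mid=3, val=38
Step 2: lo=0, hi=2, mid=1, val=22
Step 3: lo=0, hi=0, mid=0, val=13

Not found


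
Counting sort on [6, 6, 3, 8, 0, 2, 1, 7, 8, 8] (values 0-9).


Input: [6, 6, 3, 8, 0, 2, 1, 7, 8, 8]
Counts: [1, 1, 1, 1, 0, 0, 2, 1, 3, 0]

Sorted: [0, 1, 2, 3, 6, 6, 7, 8, 8, 8]


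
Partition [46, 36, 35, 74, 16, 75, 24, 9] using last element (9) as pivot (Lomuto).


Pivot: 9
Place pivot at 0: [9, 36, 35, 74, 16, 75, 24, 46]

Partitioned: [9, 36, 35, 74, 16, 75, 24, 46]


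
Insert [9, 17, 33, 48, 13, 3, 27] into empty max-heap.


Insert 9: [9]
Insert 17: [17, 9]
Insert 33: [33, 9, 17]
Insert 48: [48, 33, 17, 9]
Insert 13: [48, 33, 17, 9, 13]
Insert 3: [48, 33, 17, 9, 13, 3]
Insert 27: [48, 33, 27, 9, 13, 3, 17]

Final heap: [48, 33, 27, 9, 13, 3, 17]


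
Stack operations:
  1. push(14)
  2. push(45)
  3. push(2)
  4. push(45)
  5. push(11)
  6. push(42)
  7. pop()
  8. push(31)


push(14) -> [14]
push(45) -> [14, 45]
push(2) -> [14, 45, 2]
push(45) -> [14, 45, 2, 45]
push(11) -> [14, 45, 2, 45, 11]
push(42) -> [14, 45, 2, 45, 11, 42]
pop()->42, [14, 45, 2, 45, 11]
push(31) -> [14, 45, 2, 45, 11, 31]

Final stack: [14, 45, 2, 45, 11, 31]


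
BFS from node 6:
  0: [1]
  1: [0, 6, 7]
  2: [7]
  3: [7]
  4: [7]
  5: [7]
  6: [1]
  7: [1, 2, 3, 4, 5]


Visit 6, enqueue [1]
Visit 1, enqueue [0, 7]
Visit 0, enqueue []
Visit 7, enqueue [2, 3, 4, 5]
Visit 2, enqueue []
Visit 3, enqueue []
Visit 4, enqueue []
Visit 5, enqueue []

BFS order: [6, 1, 0, 7, 2, 3, 4, 5]
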